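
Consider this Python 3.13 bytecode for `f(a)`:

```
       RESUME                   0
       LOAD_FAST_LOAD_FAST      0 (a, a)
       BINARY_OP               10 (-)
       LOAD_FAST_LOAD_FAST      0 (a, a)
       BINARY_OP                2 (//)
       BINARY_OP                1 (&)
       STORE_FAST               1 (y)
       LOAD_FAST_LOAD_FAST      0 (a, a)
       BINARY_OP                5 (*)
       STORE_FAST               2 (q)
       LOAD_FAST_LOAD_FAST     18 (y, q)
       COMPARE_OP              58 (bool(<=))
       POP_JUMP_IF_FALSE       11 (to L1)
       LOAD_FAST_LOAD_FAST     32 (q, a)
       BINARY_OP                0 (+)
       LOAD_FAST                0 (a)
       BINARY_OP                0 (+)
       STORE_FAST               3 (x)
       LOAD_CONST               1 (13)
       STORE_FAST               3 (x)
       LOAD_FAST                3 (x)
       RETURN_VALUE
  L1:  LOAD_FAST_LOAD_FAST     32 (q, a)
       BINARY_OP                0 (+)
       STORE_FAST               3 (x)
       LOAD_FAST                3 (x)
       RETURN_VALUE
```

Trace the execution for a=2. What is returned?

13

LOAD_FAST_LOAD_FAST a,a → push 2,2. Stack: [2, 2]
BINARY_OP - → 2 - 2 = 0. Stack: [0]
LOAD_FAST_LOAD_FAST a,a → push 2,2. Stack: [0, 2, 2]
BINARY_OP // → 2 // 2 = 1. Stack: [0, 1]
BINARY_OP & → 0 & 1 = 0. Stack: [0]
STORE_FAST y → y=0. Stack: []
LOAD_FAST_LOAD_FAST a,a → push 2,2. Stack: [2, 2]
BINARY_OP * → 2 * 2 = 4. Stack: [4]
STORE_FAST q → q=4. Stack: []
LOAD_FAST_LOAD_FAST y,q → push 0,4. Stack: [0, 4]
COMPARE_OP bool(<=) → 0 vs 4 = True. Stack: [True]
POP_JUMP_IF_FALSE → pop True; no jump. Stack: []
LOAD_FAST_LOAD_FAST q,a → push 4,2. Stack: [4, 2]
BINARY_OP + → 4 + 2 = 6. Stack: [6]
LOAD_FAST a → push 2. Stack: [6, 2]
BINARY_OP + → 6 + 2 = 8. Stack: [8]
STORE_FAST x → x=8. Stack: []
LOAD_CONST → push 13. Stack: [13]
STORE_FAST x → x=13. Stack: []
LOAD_FAST x → push 13. Stack: [13]
RETURN_VALUE → return 13.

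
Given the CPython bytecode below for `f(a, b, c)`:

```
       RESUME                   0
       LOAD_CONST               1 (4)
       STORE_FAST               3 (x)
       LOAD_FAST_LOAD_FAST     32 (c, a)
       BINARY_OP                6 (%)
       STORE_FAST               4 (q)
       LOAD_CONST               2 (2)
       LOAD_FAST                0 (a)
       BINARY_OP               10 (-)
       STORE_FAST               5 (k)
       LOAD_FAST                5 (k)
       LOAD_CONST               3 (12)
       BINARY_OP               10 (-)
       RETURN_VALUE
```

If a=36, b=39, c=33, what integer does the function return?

-46

LOAD_CONST → push 4. Stack: [4]
STORE_FAST x → x=4. Stack: []
LOAD_FAST_LOAD_FAST c,a → push 33,36. Stack: [33, 36]
BINARY_OP % → 33 % 36 = 33. Stack: [33]
STORE_FAST q → q=33. Stack: []
LOAD_CONST → push 2. Stack: [2]
LOAD_FAST a → push 36. Stack: [2, 36]
BINARY_OP - → 2 - 36 = -34. Stack: [-34]
STORE_FAST k → k=-34. Stack: []
LOAD_FAST k → push -34. Stack: [-34]
LOAD_CONST → push 12. Stack: [-34, 12]
BINARY_OP - → -34 - 12 = -46. Stack: [-46]
RETURN_VALUE → return -46.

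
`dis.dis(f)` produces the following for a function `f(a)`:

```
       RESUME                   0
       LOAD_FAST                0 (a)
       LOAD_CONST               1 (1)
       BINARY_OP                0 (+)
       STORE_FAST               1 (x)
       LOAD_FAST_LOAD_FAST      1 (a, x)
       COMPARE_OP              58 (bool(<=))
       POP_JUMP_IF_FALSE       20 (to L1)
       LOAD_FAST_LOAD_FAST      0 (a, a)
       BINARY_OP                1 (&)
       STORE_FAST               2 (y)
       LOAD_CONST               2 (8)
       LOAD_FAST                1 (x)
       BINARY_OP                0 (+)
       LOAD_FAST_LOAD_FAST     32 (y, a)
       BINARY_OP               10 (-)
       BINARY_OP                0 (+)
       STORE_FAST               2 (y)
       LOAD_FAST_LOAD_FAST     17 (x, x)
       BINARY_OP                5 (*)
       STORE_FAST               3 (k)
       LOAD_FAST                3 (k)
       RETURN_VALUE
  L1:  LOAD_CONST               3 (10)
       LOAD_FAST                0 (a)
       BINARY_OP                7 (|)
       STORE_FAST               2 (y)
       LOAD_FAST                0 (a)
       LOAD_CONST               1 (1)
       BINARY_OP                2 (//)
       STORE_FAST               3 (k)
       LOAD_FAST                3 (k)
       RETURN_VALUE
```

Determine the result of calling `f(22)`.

LOAD_FAST a → push 22. Stack: [22]
LOAD_CONST → push 1. Stack: [22, 1]
BINARY_OP + → 22 + 1 = 23. Stack: [23]
STORE_FAST x → x=23. Stack: []
LOAD_FAST_LOAD_FAST a,x → push 22,23. Stack: [22, 23]
COMPARE_OP bool(<=) → 22 vs 23 = True. Stack: [True]
POP_JUMP_IF_FALSE → pop True; no jump. Stack: []
LOAD_FAST_LOAD_FAST a,a → push 22,22. Stack: [22, 22]
BINARY_OP & → 22 & 22 = 22. Stack: [22]
STORE_FAST y → y=22. Stack: []
LOAD_CONST → push 8. Stack: [8]
LOAD_FAST x → push 23. Stack: [8, 23]
BINARY_OP + → 8 + 23 = 31. Stack: [31]
LOAD_FAST_LOAD_FAST y,a → push 22,22. Stack: [31, 22, 22]
BINARY_OP - → 22 - 22 = 0. Stack: [31, 0]
BINARY_OP + → 31 + 0 = 31. Stack: [31]
STORE_FAST y → y=31. Stack: []
LOAD_FAST_LOAD_FAST x,x → push 23,23. Stack: [23, 23]
BINARY_OP * → 23 * 23 = 529. Stack: [529]
STORE_FAST k → k=529. Stack: []
LOAD_FAST k → push 529. Stack: [529]
RETURN_VALUE → return 529.

529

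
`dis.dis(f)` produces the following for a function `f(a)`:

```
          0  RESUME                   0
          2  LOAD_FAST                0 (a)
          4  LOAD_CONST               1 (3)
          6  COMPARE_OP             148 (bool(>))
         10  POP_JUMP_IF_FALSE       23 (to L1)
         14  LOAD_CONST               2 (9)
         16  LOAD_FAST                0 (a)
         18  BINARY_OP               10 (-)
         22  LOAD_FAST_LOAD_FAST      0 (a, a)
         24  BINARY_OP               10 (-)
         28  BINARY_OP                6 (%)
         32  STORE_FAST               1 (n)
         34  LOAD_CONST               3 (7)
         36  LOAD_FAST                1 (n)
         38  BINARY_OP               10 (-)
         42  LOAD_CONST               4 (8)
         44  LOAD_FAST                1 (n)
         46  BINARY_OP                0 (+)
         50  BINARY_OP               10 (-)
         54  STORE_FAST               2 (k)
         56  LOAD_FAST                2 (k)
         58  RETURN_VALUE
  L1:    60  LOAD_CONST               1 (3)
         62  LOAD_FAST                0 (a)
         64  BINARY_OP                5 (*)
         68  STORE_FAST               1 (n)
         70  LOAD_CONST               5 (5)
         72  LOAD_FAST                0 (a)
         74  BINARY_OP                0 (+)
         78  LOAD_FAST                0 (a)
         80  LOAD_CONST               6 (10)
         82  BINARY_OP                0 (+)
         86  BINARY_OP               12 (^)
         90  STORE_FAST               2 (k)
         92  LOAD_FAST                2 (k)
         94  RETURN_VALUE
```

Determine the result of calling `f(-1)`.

LOAD_FAST a → push -1. Stack: [-1]
LOAD_CONST → push 3. Stack: [-1, 3]
COMPARE_OP bool(>) → -1 vs 3 = False. Stack: [False]
POP_JUMP_IF_FALSE → pop False; jump. Stack: []
LOAD_CONST → push 3. Stack: [3]
LOAD_FAST a → push -1. Stack: [3, -1]
BINARY_OP * → 3 * -1 = -3. Stack: [-3]
STORE_FAST n → n=-3. Stack: []
LOAD_CONST → push 5. Stack: [5]
LOAD_FAST a → push -1. Stack: [5, -1]
BINARY_OP + → 5 + -1 = 4. Stack: [4]
LOAD_FAST a → push -1. Stack: [4, -1]
LOAD_CONST → push 10. Stack: [4, -1, 10]
BINARY_OP + → -1 + 10 = 9. Stack: [4, 9]
BINARY_OP ^ → 4 ^ 9 = 13. Stack: [13]
STORE_FAST k → k=13. Stack: []
LOAD_FAST k → push 13. Stack: [13]
RETURN_VALUE → return 13.

13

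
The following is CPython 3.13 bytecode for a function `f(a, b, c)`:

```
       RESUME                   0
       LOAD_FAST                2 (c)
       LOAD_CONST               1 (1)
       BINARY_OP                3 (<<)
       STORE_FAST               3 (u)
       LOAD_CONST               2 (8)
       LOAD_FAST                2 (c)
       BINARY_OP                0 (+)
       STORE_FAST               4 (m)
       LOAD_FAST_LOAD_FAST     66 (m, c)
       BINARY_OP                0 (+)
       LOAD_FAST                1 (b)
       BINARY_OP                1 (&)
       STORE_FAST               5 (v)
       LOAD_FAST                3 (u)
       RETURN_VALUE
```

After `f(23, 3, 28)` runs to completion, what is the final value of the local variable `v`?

LOAD_FAST c → push 28. Stack: [28]
LOAD_CONST → push 1. Stack: [28, 1]
BINARY_OP << → 28 << 1 = 56. Stack: [56]
STORE_FAST u → u=56. Stack: []
LOAD_CONST → push 8. Stack: [8]
LOAD_FAST c → push 28. Stack: [8, 28]
BINARY_OP + → 8 + 28 = 36. Stack: [36]
STORE_FAST m → m=36. Stack: []
LOAD_FAST_LOAD_FAST m,c → push 36,28. Stack: [36, 28]
BINARY_OP + → 36 + 28 = 64. Stack: [64]
LOAD_FAST b → push 3. Stack: [64, 3]
BINARY_OP & → 64 & 3 = 0. Stack: [0]
STORE_FAST v → v=0. Stack: []
LOAD_FAST u → push 56. Stack: [56]
RETURN_VALUE → return 56.

0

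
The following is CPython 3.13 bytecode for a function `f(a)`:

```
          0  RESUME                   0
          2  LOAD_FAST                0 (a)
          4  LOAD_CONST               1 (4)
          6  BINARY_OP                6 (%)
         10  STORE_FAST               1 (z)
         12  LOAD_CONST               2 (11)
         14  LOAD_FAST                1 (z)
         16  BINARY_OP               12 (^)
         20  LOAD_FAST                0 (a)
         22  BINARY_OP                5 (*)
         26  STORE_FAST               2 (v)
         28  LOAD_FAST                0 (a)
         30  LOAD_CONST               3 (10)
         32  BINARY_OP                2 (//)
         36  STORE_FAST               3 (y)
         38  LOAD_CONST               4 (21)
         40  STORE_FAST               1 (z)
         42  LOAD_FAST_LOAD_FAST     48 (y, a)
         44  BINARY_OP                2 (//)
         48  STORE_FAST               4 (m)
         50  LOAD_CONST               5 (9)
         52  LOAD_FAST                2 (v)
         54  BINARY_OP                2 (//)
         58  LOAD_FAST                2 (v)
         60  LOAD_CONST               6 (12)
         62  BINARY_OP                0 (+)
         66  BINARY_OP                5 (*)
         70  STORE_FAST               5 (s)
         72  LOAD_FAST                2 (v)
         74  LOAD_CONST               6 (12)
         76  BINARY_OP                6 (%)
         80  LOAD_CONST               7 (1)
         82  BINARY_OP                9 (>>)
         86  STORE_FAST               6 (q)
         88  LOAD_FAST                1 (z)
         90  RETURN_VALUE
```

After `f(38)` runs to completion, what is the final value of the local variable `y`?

LOAD_FAST a → push 38. Stack: [38]
LOAD_CONST → push 4. Stack: [38, 4]
BINARY_OP % → 38 % 4 = 2. Stack: [2]
STORE_FAST z → z=2. Stack: []
LOAD_CONST → push 11. Stack: [11]
LOAD_FAST z → push 2. Stack: [11, 2]
BINARY_OP ^ → 11 ^ 2 = 9. Stack: [9]
LOAD_FAST a → push 38. Stack: [9, 38]
BINARY_OP * → 9 * 38 = 342. Stack: [342]
STORE_FAST v → v=342. Stack: []
LOAD_FAST a → push 38. Stack: [38]
LOAD_CONST → push 10. Stack: [38, 10]
BINARY_OP // → 38 // 10 = 3. Stack: [3]
STORE_FAST y → y=3. Stack: []
LOAD_CONST → push 21. Stack: [21]
STORE_FAST z → z=21. Stack: []
LOAD_FAST_LOAD_FAST y,a → push 3,38. Stack: [3, 38]
BINARY_OP // → 3 // 38 = 0. Stack: [0]
STORE_FAST m → m=0. Stack: []
LOAD_CONST → push 9. Stack: [9]
LOAD_FAST v → push 342. Stack: [9, 342]
BINARY_OP // → 9 // 342 = 0. Stack: [0]
LOAD_FAST v → push 342. Stack: [0, 342]
LOAD_CONST → push 12. Stack: [0, 342, 12]
BINARY_OP + → 342 + 12 = 354. Stack: [0, 354]
BINARY_OP * → 0 * 354 = 0. Stack: [0]
STORE_FAST s → s=0. Stack: []
LOAD_FAST v → push 342. Stack: [342]
LOAD_CONST → push 12. Stack: [342, 12]
BINARY_OP % → 342 % 12 = 6. Stack: [6]
LOAD_CONST → push 1. Stack: [6, 1]
BINARY_OP >> → 6 >> 1 = 3. Stack: [3]
STORE_FAST q → q=3. Stack: []
LOAD_FAST z → push 21. Stack: [21]
RETURN_VALUE → return 21.

3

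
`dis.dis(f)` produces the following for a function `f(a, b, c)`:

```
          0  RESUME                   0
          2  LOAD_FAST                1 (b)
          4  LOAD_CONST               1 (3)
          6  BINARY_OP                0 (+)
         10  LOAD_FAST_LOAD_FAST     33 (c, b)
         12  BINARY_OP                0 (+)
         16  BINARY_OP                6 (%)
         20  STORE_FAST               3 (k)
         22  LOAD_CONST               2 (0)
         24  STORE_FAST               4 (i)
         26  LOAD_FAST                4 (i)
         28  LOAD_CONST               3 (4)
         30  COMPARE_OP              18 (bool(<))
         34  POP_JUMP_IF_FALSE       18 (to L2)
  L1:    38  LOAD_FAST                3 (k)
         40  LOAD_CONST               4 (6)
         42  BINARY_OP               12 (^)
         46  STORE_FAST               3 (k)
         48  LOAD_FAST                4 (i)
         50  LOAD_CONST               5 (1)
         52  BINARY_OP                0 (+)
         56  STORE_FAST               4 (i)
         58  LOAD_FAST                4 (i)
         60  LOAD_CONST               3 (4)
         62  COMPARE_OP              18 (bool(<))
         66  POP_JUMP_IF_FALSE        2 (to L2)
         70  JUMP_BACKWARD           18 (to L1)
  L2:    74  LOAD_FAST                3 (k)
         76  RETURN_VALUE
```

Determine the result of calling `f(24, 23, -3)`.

LOAD_FAST b → push 23. Stack: [23]
LOAD_CONST → push 3. Stack: [23, 3]
BINARY_OP + → 23 + 3 = 26. Stack: [26]
LOAD_FAST_LOAD_FAST c,b → push -3,23. Stack: [26, -3, 23]
BINARY_OP + → -3 + 23 = 20. Stack: [26, 20]
BINARY_OP % → 26 % 20 = 6. Stack: [6]
STORE_FAST k → k=6. Stack: []
LOAD_CONST → push 0. Stack: [0]
STORE_FAST i → i=0. Stack: []
LOAD_FAST i → push 0. Stack: [0]
LOAD_CONST → push 4. Stack: [0, 4]
COMPARE_OP bool(<) → 0 vs 4 = True. Stack: [True]
POP_JUMP_IF_FALSE → pop True; no jump. Stack: []
LOAD_FAST k → push 6. Stack: [6]
LOAD_CONST → push 6. Stack: [6, 6]
BINARY_OP ^ → 6 ^ 6 = 0. Stack: [0]
STORE_FAST k → k=0. Stack: []
LOAD_FAST i → push 0. Stack: [0]
LOAD_CONST → push 1. Stack: [0, 1]
BINARY_OP + → 0 + 1 = 1. Stack: [1]
STORE_FAST i → i=1. Stack: []
LOAD_FAST i → push 1. Stack: [1]
LOAD_CONST → push 4. Stack: [1, 4]
COMPARE_OP bool(<) → 1 vs 4 = True. Stack: [True]
POP_JUMP_IF_FALSE → pop True; no jump. Stack: []
LOAD_FAST k → push 0. Stack: [0]
LOAD_CONST → push 6. Stack: [0, 6]
BINARY_OP ^ → 0 ^ 6 = 6. Stack: [6]
STORE_FAST k → k=6. Stack: []
LOAD_FAST i → push 1. Stack: [1]
LOAD_CONST → push 1. Stack: [1, 1]
BINARY_OP + → 1 + 1 = 2. Stack: [2]
STORE_FAST i → i=2. Stack: []
LOAD_FAST i → push 2. Stack: [2]
LOAD_CONST → push 4. Stack: [2, 4]
COMPARE_OP bool(<) → 2 vs 4 = True. Stack: [True]
POP_JUMP_IF_FALSE → pop True; no jump. Stack: []
LOAD_FAST k → push 6. Stack: [6]
LOAD_CONST → push 6. Stack: [6, 6]
BINARY_OP ^ → 6 ^ 6 = 0. Stack: [0]
STORE_FAST k → k=0. Stack: []
LOAD_FAST i → push 2. Stack: [2]
LOAD_CONST → push 1. Stack: [2, 1]
BINARY_OP + → 2 + 1 = 3. Stack: [3]
STORE_FAST i → i=3. Stack: []
LOAD_FAST i → push 3. Stack: [3]
LOAD_CONST → push 4. Stack: [3, 4]
COMPARE_OP bool(<) → 3 vs 4 = True. Stack: [True]
POP_JUMP_IF_FALSE → pop True; no jump. Stack: []
LOAD_FAST k → push 0. Stack: [0]
LOAD_CONST → push 6. Stack: [0, 6]
BINARY_OP ^ → 0 ^ 6 = 6. Stack: [6]
STORE_FAST k → k=6. Stack: []
LOAD_FAST i → push 3. Stack: [3]
LOAD_CONST → push 1. Stack: [3, 1]
BINARY_OP + → 3 + 1 = 4. Stack: [4]
STORE_FAST i → i=4. Stack: []
LOAD_FAST i → push 4. Stack: [4]
LOAD_CONST → push 4. Stack: [4, 4]
COMPARE_OP bool(<) → 4 vs 4 = False. Stack: [False]
POP_JUMP_IF_FALSE → pop False; jump. Stack: []
LOAD_FAST k → push 6. Stack: [6]
RETURN_VALUE → return 6.

6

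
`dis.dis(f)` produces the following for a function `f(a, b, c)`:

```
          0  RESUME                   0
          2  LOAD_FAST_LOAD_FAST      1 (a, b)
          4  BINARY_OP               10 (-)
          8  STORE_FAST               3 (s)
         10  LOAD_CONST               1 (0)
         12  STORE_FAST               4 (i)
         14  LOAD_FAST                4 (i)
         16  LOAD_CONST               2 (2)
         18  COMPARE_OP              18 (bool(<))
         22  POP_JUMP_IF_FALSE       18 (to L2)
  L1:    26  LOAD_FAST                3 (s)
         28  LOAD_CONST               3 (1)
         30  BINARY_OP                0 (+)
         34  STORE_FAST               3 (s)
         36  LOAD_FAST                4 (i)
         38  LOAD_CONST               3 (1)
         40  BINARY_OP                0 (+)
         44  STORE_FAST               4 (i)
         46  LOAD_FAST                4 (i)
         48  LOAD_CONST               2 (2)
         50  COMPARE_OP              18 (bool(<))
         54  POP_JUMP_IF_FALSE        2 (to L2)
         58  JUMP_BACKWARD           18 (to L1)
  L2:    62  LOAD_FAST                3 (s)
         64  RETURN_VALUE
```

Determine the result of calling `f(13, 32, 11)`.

-17

LOAD_FAST_LOAD_FAST a,b → push 13,32. Stack: [13, 32]
BINARY_OP - → 13 - 32 = -19. Stack: [-19]
STORE_FAST s → s=-19. Stack: []
LOAD_CONST → push 0. Stack: [0]
STORE_FAST i → i=0. Stack: []
LOAD_FAST i → push 0. Stack: [0]
LOAD_CONST → push 2. Stack: [0, 2]
COMPARE_OP bool(<) → 0 vs 2 = True. Stack: [True]
POP_JUMP_IF_FALSE → pop True; no jump. Stack: []
LOAD_FAST s → push -19. Stack: [-19]
LOAD_CONST → push 1. Stack: [-19, 1]
BINARY_OP + → -19 + 1 = -18. Stack: [-18]
STORE_FAST s → s=-18. Stack: []
LOAD_FAST i → push 0. Stack: [0]
LOAD_CONST → push 1. Stack: [0, 1]
BINARY_OP + → 0 + 1 = 1. Stack: [1]
STORE_FAST i → i=1. Stack: []
LOAD_FAST i → push 1. Stack: [1]
LOAD_CONST → push 2. Stack: [1, 2]
COMPARE_OP bool(<) → 1 vs 2 = True. Stack: [True]
POP_JUMP_IF_FALSE → pop True; no jump. Stack: []
LOAD_FAST s → push -18. Stack: [-18]
LOAD_CONST → push 1. Stack: [-18, 1]
BINARY_OP + → -18 + 1 = -17. Stack: [-17]
STORE_FAST s → s=-17. Stack: []
LOAD_FAST i → push 1. Stack: [1]
LOAD_CONST → push 1. Stack: [1, 1]
BINARY_OP + → 1 + 1 = 2. Stack: [2]
STORE_FAST i → i=2. Stack: []
LOAD_FAST i → push 2. Stack: [2]
LOAD_CONST → push 2. Stack: [2, 2]
COMPARE_OP bool(<) → 2 vs 2 = False. Stack: [False]
POP_JUMP_IF_FALSE → pop False; jump. Stack: []
LOAD_FAST s → push -17. Stack: [-17]
RETURN_VALUE → return -17.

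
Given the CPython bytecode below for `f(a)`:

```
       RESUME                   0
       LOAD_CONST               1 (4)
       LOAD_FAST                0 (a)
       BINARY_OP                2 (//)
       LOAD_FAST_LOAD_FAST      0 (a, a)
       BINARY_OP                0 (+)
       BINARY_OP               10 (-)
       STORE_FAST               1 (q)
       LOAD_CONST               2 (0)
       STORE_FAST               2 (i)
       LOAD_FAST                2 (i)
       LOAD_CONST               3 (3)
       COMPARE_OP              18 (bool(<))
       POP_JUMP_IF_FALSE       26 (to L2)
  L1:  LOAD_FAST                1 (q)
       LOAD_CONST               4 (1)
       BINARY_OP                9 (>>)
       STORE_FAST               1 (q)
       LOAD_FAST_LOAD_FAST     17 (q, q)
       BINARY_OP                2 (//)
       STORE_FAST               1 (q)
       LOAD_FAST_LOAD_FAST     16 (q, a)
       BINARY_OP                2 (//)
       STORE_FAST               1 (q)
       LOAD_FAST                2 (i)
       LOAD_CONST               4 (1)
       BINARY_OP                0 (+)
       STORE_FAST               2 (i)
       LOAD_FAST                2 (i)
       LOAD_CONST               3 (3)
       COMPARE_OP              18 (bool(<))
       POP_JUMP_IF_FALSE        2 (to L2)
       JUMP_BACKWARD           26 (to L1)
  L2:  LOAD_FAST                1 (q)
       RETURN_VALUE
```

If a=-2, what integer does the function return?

-1

LOAD_CONST → push 4
LOAD_FAST a → push -2
BINARY_OP // → 4 // -2 = -2
LOAD_FAST_LOAD_FAST a,a → push -2,-2
BINARY_OP + → -2 + -2 = -4
BINARY_OP - → -2 - -4 = 2
STORE_FAST q → q=2
LOAD_CONST → push 0
STORE_FAST i → i=0
LOAD_FAST i → push 0
LOAD_CONST → push 3
COMPARE_OP bool(<) → 0 vs 3 = True
POP_JUMP_IF_FALSE → pop True; no jump
LOAD_FAST q → push 2
LOAD_CONST → push 1
BINARY_OP >> → 2 >> 1 = 1
STORE_FAST q → q=1
LOAD_FAST_LOAD_FAST q,q → push 1,1
BINARY_OP // → 1 // 1 = 1
STORE_FAST q → q=1
LOAD_FAST_LOAD_FAST q,a → push 1,-2
BINARY_OP // → 1 // -2 = -1
STORE_FAST q → q=-1
LOAD_FAST i → push 0
LOAD_CONST → push 1
BINARY_OP + → 0 + 1 = 1
STORE_FAST i → i=1
LOAD_FAST i → push 1
LOAD_CONST → push 3
COMPARE_OP bool(<) → 1 vs 3 = True
POP_JUMP_IF_FALSE → pop True; no jump
LOAD_FAST q → push -1
LOAD_CONST → push 1
BINARY_OP >> → -1 >> 1 = -1
STORE_FAST q → q=-1
LOAD_FAST_LOAD_FAST q,q → push -1,-1
BINARY_OP // → -1 // -1 = 1
STORE_FAST q → q=1
LOAD_FAST_LOAD_FAST q,a → push 1,-2
BINARY_OP // → 1 // -2 = -1
STORE_FAST q → q=-1
LOAD_FAST i → push 1
LOAD_CONST → push 1
BINARY_OP + → 1 + 1 = 2
STORE_FAST i → i=2
LOAD_FAST i → push 2
LOAD_CONST → push 3
COMPARE_OP bool(<) → 2 vs 3 = True
POP_JUMP_IF_FALSE → pop True; no jump
LOAD_FAST q → push -1
LOAD_CONST → push 1
BINARY_OP >> → -1 >> 1 = -1
STORE_FAST q → q=-1
LOAD_FAST_LOAD_FAST q,q → push -1,-1
BINARY_OP // → -1 // -1 = 1
STORE_FAST q → q=1
LOAD_FAST_LOAD_FAST q,a → push 1,-2
BINARY_OP // → 1 // -2 = -1
STORE_FAST q → q=-1
LOAD_FAST i → push 2
LOAD_CONST → push 1
BINARY_OP + → 2 + 1 = 3
STORE_FAST i → i=3
LOAD_FAST i → push 3
LOAD_CONST → push 3
COMPARE_OP bool(<) → 3 vs 3 = False
POP_JUMP_IF_FALSE → pop False; jump
LOAD_FAST q → push -1
RETURN_VALUE → return -1.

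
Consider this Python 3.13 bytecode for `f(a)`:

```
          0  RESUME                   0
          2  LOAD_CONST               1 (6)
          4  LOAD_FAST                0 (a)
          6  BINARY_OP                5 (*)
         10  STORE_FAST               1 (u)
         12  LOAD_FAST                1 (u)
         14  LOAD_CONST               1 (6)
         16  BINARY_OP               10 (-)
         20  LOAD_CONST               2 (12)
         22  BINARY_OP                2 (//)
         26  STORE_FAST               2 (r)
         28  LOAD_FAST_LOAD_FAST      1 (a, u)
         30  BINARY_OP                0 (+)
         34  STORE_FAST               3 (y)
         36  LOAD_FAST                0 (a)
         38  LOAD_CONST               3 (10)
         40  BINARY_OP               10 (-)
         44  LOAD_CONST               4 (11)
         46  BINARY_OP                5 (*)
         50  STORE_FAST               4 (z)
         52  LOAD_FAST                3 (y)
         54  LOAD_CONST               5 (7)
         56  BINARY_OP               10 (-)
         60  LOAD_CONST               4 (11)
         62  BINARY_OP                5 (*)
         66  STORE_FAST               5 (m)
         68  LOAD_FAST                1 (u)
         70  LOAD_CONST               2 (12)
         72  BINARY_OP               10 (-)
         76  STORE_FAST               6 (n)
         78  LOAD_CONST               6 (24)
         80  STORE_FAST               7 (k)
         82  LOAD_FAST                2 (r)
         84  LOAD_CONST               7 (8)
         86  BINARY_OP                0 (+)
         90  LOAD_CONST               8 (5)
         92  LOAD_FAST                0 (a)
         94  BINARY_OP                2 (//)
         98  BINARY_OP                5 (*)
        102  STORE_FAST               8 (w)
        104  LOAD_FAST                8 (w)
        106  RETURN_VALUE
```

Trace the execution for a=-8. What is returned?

-3

LOAD_CONST → push 6. Stack: [6]
LOAD_FAST a → push -8. Stack: [6, -8]
BINARY_OP * → 6 * -8 = -48. Stack: [-48]
STORE_FAST u → u=-48. Stack: []
LOAD_FAST u → push -48. Stack: [-48]
LOAD_CONST → push 6. Stack: [-48, 6]
BINARY_OP - → -48 - 6 = -54. Stack: [-54]
LOAD_CONST → push 12. Stack: [-54, 12]
BINARY_OP // → -54 // 12 = -5. Stack: [-5]
STORE_FAST r → r=-5. Stack: []
LOAD_FAST_LOAD_FAST a,u → push -8,-48. Stack: [-8, -48]
BINARY_OP + → -8 + -48 = -56. Stack: [-56]
STORE_FAST y → y=-56. Stack: []
LOAD_FAST a → push -8. Stack: [-8]
LOAD_CONST → push 10. Stack: [-8, 10]
BINARY_OP - → -8 - 10 = -18. Stack: [-18]
LOAD_CONST → push 11. Stack: [-18, 11]
BINARY_OP * → -18 * 11 = -198. Stack: [-198]
STORE_FAST z → z=-198. Stack: []
LOAD_FAST y → push -56. Stack: [-56]
LOAD_CONST → push 7. Stack: [-56, 7]
BINARY_OP - → -56 - 7 = -63. Stack: [-63]
LOAD_CONST → push 11. Stack: [-63, 11]
BINARY_OP * → -63 * 11 = -693. Stack: [-693]
STORE_FAST m → m=-693. Stack: []
LOAD_FAST u → push -48. Stack: [-48]
LOAD_CONST → push 12. Stack: [-48, 12]
BINARY_OP - → -48 - 12 = -60. Stack: [-60]
STORE_FAST n → n=-60. Stack: []
LOAD_CONST → push 24. Stack: [24]
STORE_FAST k → k=24. Stack: []
LOAD_FAST r → push -5. Stack: [-5]
LOAD_CONST → push 8. Stack: [-5, 8]
BINARY_OP + → -5 + 8 = 3. Stack: [3]
LOAD_CONST → push 5. Stack: [3, 5]
LOAD_FAST a → push -8. Stack: [3, 5, -8]
BINARY_OP // → 5 // -8 = -1. Stack: [3, -1]
BINARY_OP * → 3 * -1 = -3. Stack: [-3]
STORE_FAST w → w=-3. Stack: []
LOAD_FAST w → push -3. Stack: [-3]
RETURN_VALUE → return -3.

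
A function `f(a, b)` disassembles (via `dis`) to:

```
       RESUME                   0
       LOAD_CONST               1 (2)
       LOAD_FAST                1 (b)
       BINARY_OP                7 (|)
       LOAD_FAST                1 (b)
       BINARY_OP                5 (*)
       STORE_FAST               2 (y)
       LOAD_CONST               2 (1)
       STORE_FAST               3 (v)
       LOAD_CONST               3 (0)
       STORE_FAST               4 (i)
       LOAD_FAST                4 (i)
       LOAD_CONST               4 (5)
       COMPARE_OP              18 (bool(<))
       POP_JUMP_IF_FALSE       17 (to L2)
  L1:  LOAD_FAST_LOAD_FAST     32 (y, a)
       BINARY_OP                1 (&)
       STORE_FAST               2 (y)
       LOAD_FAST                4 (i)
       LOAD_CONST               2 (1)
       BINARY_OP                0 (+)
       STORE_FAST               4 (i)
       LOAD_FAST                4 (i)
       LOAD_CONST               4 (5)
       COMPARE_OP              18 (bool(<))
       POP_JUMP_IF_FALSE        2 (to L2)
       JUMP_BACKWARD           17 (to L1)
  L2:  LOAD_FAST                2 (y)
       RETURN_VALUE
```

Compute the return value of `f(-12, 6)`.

36

LOAD_CONST → push 2
LOAD_FAST b → push 6
BINARY_OP | → 2 | 6 = 6
LOAD_FAST b → push 6
BINARY_OP * → 6 * 6 = 36
STORE_FAST y → y=36
LOAD_CONST → push 1
STORE_FAST v → v=1
LOAD_CONST → push 0
STORE_FAST i → i=0
LOAD_FAST i → push 0
LOAD_CONST → push 5
COMPARE_OP bool(<) → 0 vs 5 = True
POP_JUMP_IF_FALSE → pop True; no jump
LOAD_FAST_LOAD_FAST y,a → push 36,-12
BINARY_OP & → 36 & -12 = 36
STORE_FAST y → y=36
LOAD_FAST i → push 0
LOAD_CONST → push 1
BINARY_OP + → 0 + 1 = 1
STORE_FAST i → i=1
LOAD_FAST i → push 1
LOAD_CONST → push 5
COMPARE_OP bool(<) → 1 vs 5 = True
POP_JUMP_IF_FALSE → pop True; no jump
LOAD_FAST_LOAD_FAST y,a → push 36,-12
BINARY_OP & → 36 & -12 = 36
STORE_FAST y → y=36
LOAD_FAST i → push 1
LOAD_CONST → push 1
BINARY_OP + → 1 + 1 = 2
STORE_FAST i → i=2
LOAD_FAST i → push 2
LOAD_CONST → push 5
COMPARE_OP bool(<) → 2 vs 5 = True
POP_JUMP_IF_FALSE → pop True; no jump
LOAD_FAST_LOAD_FAST y,a → push 36,-12
BINARY_OP & → 36 & -12 = 36
STORE_FAST y → y=36
LOAD_FAST i → push 2
LOAD_CONST → push 1
BINARY_OP + → 2 + 1 = 3
STORE_FAST i → i=3
LOAD_FAST i → push 3
LOAD_CONST → push 5
COMPARE_OP bool(<) → 3 vs 5 = True
POP_JUMP_IF_FALSE → pop True; no jump
LOAD_FAST_LOAD_FAST y,a → push 36,-12
BINARY_OP & → 36 & -12 = 36
STORE_FAST y → y=36
LOAD_FAST i → push 3
LOAD_CONST → push 1
BINARY_OP + → 3 + 1 = 4
STORE_FAST i → i=4
LOAD_FAST i → push 4
LOAD_CONST → push 5
COMPARE_OP bool(<) → 4 vs 5 = True
POP_JUMP_IF_FALSE → pop True; no jump
LOAD_FAST_LOAD_FAST y,a → push 36,-12
BINARY_OP & → 36 & -12 = 36
STORE_FAST y → y=36
LOAD_FAST i → push 4
LOAD_CONST → push 1
BINARY_OP + → 4 + 1 = 5
STORE_FAST i → i=5
LOAD_FAST i → push 5
LOAD_CONST → push 5
COMPARE_OP bool(<) → 5 vs 5 = False
POP_JUMP_IF_FALSE → pop False; jump
LOAD_FAST y → push 36
RETURN_VALUE → return 36.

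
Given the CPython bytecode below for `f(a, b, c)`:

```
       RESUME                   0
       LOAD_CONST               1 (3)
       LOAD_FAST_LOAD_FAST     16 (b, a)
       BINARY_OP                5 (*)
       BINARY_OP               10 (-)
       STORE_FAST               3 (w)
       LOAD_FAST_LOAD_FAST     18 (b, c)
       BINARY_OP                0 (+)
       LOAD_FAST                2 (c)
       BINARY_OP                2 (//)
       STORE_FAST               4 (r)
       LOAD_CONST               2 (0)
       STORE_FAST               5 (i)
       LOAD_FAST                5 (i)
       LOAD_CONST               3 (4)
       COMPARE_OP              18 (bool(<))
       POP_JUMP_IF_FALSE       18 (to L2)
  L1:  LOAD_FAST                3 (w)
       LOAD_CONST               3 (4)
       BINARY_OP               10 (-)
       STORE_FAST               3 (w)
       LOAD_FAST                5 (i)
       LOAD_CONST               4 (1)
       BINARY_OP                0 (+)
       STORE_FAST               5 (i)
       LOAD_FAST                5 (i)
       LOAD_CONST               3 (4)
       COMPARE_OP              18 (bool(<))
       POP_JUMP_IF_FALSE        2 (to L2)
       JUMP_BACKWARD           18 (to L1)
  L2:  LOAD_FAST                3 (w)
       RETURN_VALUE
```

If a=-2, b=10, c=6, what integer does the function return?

7

LOAD_CONST → push 3. Stack: [3]
LOAD_FAST_LOAD_FAST b,a → push 10,-2. Stack: [3, 10, -2]
BINARY_OP * → 10 * -2 = -20. Stack: [3, -20]
BINARY_OP - → 3 - -20 = 23. Stack: [23]
STORE_FAST w → w=23. Stack: []
LOAD_FAST_LOAD_FAST b,c → push 10,6. Stack: [10, 6]
BINARY_OP + → 10 + 6 = 16. Stack: [16]
LOAD_FAST c → push 6. Stack: [16, 6]
BINARY_OP // → 16 // 6 = 2. Stack: [2]
STORE_FAST r → r=2. Stack: []
LOAD_CONST → push 0. Stack: [0]
STORE_FAST i → i=0. Stack: []
LOAD_FAST i → push 0. Stack: [0]
LOAD_CONST → push 4. Stack: [0, 4]
COMPARE_OP bool(<) → 0 vs 4 = True. Stack: [True]
POP_JUMP_IF_FALSE → pop True; no jump. Stack: []
LOAD_FAST w → push 23. Stack: [23]
LOAD_CONST → push 4. Stack: [23, 4]
BINARY_OP - → 23 - 4 = 19. Stack: [19]
STORE_FAST w → w=19. Stack: []
LOAD_FAST i → push 0. Stack: [0]
LOAD_CONST → push 1. Stack: [0, 1]
BINARY_OP + → 0 + 1 = 1. Stack: [1]
STORE_FAST i → i=1. Stack: []
LOAD_FAST i → push 1. Stack: [1]
LOAD_CONST → push 4. Stack: [1, 4]
COMPARE_OP bool(<) → 1 vs 4 = True. Stack: [True]
POP_JUMP_IF_FALSE → pop True; no jump. Stack: []
LOAD_FAST w → push 19. Stack: [19]
LOAD_CONST → push 4. Stack: [19, 4]
BINARY_OP - → 19 - 4 = 15. Stack: [15]
STORE_FAST w → w=15. Stack: []
LOAD_FAST i → push 1. Stack: [1]
LOAD_CONST → push 1. Stack: [1, 1]
BINARY_OP + → 1 + 1 = 2. Stack: [2]
STORE_FAST i → i=2. Stack: []
LOAD_FAST i → push 2. Stack: [2]
LOAD_CONST → push 4. Stack: [2, 4]
COMPARE_OP bool(<) → 2 vs 4 = True. Stack: [True]
POP_JUMP_IF_FALSE → pop True; no jump. Stack: []
LOAD_FAST w → push 15. Stack: [15]
LOAD_CONST → push 4. Stack: [15, 4]
BINARY_OP - → 15 - 4 = 11. Stack: [11]
STORE_FAST w → w=11. Stack: []
LOAD_FAST i → push 2. Stack: [2]
LOAD_CONST → push 1. Stack: [2, 1]
BINARY_OP + → 2 + 1 = 3. Stack: [3]
STORE_FAST i → i=3. Stack: []
LOAD_FAST i → push 3. Stack: [3]
LOAD_CONST → push 4. Stack: [3, 4]
COMPARE_OP bool(<) → 3 vs 4 = True. Stack: [True]
POP_JUMP_IF_FALSE → pop True; no jump. Stack: []
LOAD_FAST w → push 11. Stack: [11]
LOAD_CONST → push 4. Stack: [11, 4]
BINARY_OP - → 11 - 4 = 7. Stack: [7]
STORE_FAST w → w=7. Stack: []
LOAD_FAST i → push 3. Stack: [3]
LOAD_CONST → push 1. Stack: [3, 1]
BINARY_OP + → 3 + 1 = 4. Stack: [4]
STORE_FAST i → i=4. Stack: []
LOAD_FAST i → push 4. Stack: [4]
LOAD_CONST → push 4. Stack: [4, 4]
COMPARE_OP bool(<) → 4 vs 4 = False. Stack: [False]
POP_JUMP_IF_FALSE → pop False; jump. Stack: []
LOAD_FAST w → push 7. Stack: [7]
RETURN_VALUE → return 7.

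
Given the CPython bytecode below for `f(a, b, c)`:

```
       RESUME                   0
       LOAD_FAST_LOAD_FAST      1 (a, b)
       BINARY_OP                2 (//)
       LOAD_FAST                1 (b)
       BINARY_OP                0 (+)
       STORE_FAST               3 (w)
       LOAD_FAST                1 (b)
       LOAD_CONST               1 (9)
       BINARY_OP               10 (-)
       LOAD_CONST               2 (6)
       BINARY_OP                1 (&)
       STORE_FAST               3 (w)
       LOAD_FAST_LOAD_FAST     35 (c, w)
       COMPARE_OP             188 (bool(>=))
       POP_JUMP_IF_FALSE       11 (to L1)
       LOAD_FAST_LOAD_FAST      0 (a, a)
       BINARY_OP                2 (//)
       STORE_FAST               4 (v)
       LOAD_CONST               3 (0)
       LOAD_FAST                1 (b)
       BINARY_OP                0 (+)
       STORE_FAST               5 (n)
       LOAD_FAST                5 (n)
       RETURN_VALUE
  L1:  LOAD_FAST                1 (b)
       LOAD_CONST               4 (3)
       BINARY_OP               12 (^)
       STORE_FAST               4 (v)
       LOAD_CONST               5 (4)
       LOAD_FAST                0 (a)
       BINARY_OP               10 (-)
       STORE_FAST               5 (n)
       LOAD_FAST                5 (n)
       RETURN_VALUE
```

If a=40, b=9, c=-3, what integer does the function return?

LOAD_FAST_LOAD_FAST a,b → push 40,9. Stack: [40, 9]
BINARY_OP // → 40 // 9 = 4. Stack: [4]
LOAD_FAST b → push 9. Stack: [4, 9]
BINARY_OP + → 4 + 9 = 13. Stack: [13]
STORE_FAST w → w=13. Stack: []
LOAD_FAST b → push 9. Stack: [9]
LOAD_CONST → push 9. Stack: [9, 9]
BINARY_OP - → 9 - 9 = 0. Stack: [0]
LOAD_CONST → push 6. Stack: [0, 6]
BINARY_OP & → 0 & 6 = 0. Stack: [0]
STORE_FAST w → w=0. Stack: []
LOAD_FAST_LOAD_FAST c,w → push -3,0. Stack: [-3, 0]
COMPARE_OP bool(>=) → -3 vs 0 = False. Stack: [False]
POP_JUMP_IF_FALSE → pop False; jump. Stack: []
LOAD_FAST b → push 9. Stack: [9]
LOAD_CONST → push 3. Stack: [9, 3]
BINARY_OP ^ → 9 ^ 3 = 10. Stack: [10]
STORE_FAST v → v=10. Stack: []
LOAD_CONST → push 4. Stack: [4]
LOAD_FAST a → push 40. Stack: [4, 40]
BINARY_OP - → 4 - 40 = -36. Stack: [-36]
STORE_FAST n → n=-36. Stack: []
LOAD_FAST n → push -36. Stack: [-36]
RETURN_VALUE → return -36.

-36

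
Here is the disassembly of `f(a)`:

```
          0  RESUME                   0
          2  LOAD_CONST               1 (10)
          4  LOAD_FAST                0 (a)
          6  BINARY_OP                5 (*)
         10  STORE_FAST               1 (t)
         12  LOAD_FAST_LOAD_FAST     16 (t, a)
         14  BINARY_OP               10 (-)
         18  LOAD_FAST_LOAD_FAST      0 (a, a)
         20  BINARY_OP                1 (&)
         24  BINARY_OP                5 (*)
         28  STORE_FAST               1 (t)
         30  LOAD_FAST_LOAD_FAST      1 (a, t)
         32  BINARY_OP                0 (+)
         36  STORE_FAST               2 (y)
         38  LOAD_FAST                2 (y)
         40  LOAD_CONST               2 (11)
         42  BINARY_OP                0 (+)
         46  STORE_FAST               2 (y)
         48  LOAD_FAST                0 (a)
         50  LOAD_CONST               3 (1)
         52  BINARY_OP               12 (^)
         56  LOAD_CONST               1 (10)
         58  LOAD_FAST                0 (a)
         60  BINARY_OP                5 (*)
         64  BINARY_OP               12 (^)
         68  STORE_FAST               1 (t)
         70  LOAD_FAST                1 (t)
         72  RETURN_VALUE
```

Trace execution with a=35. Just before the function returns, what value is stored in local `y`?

LOAD_CONST → push 10. Stack: [10]
LOAD_FAST a → push 35. Stack: [10, 35]
BINARY_OP * → 10 * 35 = 350. Stack: [350]
STORE_FAST t → t=350. Stack: []
LOAD_FAST_LOAD_FAST t,a → push 350,35. Stack: [350, 35]
BINARY_OP - → 350 - 35 = 315. Stack: [315]
LOAD_FAST_LOAD_FAST a,a → push 35,35. Stack: [315, 35, 35]
BINARY_OP & → 35 & 35 = 35. Stack: [315, 35]
BINARY_OP * → 315 * 35 = 11025. Stack: [11025]
STORE_FAST t → t=11025. Stack: []
LOAD_FAST_LOAD_FAST a,t → push 35,11025. Stack: [35, 11025]
BINARY_OP + → 35 + 11025 = 11060. Stack: [11060]
STORE_FAST y → y=11060. Stack: []
LOAD_FAST y → push 11060. Stack: [11060]
LOAD_CONST → push 11. Stack: [11060, 11]
BINARY_OP + → 11060 + 11 = 11071. Stack: [11071]
STORE_FAST y → y=11071. Stack: []
LOAD_FAST a → push 35. Stack: [35]
LOAD_CONST → push 1. Stack: [35, 1]
BINARY_OP ^ → 35 ^ 1 = 34. Stack: [34]
LOAD_CONST → push 10. Stack: [34, 10]
LOAD_FAST a → push 35. Stack: [34, 10, 35]
BINARY_OP * → 10 * 35 = 350. Stack: [34, 350]
BINARY_OP ^ → 34 ^ 350 = 380. Stack: [380]
STORE_FAST t → t=380. Stack: []
LOAD_FAST t → push 380. Stack: [380]
RETURN_VALUE → return 380.

11071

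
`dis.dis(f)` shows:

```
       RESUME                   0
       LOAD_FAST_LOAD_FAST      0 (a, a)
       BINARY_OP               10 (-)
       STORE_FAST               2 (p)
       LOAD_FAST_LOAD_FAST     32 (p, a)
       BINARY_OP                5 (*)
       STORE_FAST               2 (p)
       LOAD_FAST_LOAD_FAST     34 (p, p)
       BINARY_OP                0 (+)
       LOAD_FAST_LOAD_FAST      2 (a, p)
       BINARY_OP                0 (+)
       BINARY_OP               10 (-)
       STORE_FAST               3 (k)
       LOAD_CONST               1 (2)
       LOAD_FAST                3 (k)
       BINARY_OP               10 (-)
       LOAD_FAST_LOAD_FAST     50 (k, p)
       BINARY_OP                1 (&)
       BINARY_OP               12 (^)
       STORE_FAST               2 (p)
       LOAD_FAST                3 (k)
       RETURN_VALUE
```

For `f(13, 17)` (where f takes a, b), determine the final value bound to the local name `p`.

15

LOAD_FAST_LOAD_FAST a,a → push 13,13. Stack: [13, 13]
BINARY_OP - → 13 - 13 = 0. Stack: [0]
STORE_FAST p → p=0. Stack: []
LOAD_FAST_LOAD_FAST p,a → push 0,13. Stack: [0, 13]
BINARY_OP * → 0 * 13 = 0. Stack: [0]
STORE_FAST p → p=0. Stack: []
LOAD_FAST_LOAD_FAST p,p → push 0,0. Stack: [0, 0]
BINARY_OP + → 0 + 0 = 0. Stack: [0]
LOAD_FAST_LOAD_FAST a,p → push 13,0. Stack: [0, 13, 0]
BINARY_OP + → 13 + 0 = 13. Stack: [0, 13]
BINARY_OP - → 0 - 13 = -13. Stack: [-13]
STORE_FAST k → k=-13. Stack: []
LOAD_CONST → push 2. Stack: [2]
LOAD_FAST k → push -13. Stack: [2, -13]
BINARY_OP - → 2 - -13 = 15. Stack: [15]
LOAD_FAST_LOAD_FAST k,p → push -13,0. Stack: [15, -13, 0]
BINARY_OP & → -13 & 0 = 0. Stack: [15, 0]
BINARY_OP ^ → 15 ^ 0 = 15. Stack: [15]
STORE_FAST p → p=15. Stack: []
LOAD_FAST k → push -13. Stack: [-13]
RETURN_VALUE → return -13.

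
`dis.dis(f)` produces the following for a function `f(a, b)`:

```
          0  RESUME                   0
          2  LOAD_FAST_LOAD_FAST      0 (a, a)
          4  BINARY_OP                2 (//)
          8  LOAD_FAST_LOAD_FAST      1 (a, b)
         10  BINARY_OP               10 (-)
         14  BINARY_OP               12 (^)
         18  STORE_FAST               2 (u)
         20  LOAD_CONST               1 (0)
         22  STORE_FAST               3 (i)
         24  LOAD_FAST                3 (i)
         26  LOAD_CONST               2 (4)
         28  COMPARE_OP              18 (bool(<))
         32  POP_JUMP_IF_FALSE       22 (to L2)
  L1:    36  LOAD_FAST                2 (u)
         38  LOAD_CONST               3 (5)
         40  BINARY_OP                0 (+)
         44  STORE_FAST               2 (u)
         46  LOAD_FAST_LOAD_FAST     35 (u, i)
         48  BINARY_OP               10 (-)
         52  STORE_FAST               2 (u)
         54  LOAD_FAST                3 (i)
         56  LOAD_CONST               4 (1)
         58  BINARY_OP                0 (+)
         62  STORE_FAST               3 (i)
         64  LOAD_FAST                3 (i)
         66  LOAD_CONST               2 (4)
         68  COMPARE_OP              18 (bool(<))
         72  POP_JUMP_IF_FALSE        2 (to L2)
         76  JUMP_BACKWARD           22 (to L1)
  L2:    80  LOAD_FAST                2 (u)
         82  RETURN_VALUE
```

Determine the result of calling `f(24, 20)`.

19

LOAD_FAST_LOAD_FAST a,a → push 24,24
BINARY_OP // → 24 // 24 = 1
LOAD_FAST_LOAD_FAST a,b → push 24,20
BINARY_OP - → 24 - 20 = 4
BINARY_OP ^ → 1 ^ 4 = 5
STORE_FAST u → u=5
LOAD_CONST → push 0
STORE_FAST i → i=0
LOAD_FAST i → push 0
LOAD_CONST → push 4
COMPARE_OP bool(<) → 0 vs 4 = True
POP_JUMP_IF_FALSE → pop True; no jump
LOAD_FAST u → push 5
LOAD_CONST → push 5
BINARY_OP + → 5 + 5 = 10
STORE_FAST u → u=10
LOAD_FAST_LOAD_FAST u,i → push 10,0
BINARY_OP - → 10 - 0 = 10
STORE_FAST u → u=10
LOAD_FAST i → push 0
LOAD_CONST → push 1
BINARY_OP + → 0 + 1 = 1
STORE_FAST i → i=1
LOAD_FAST i → push 1
LOAD_CONST → push 4
COMPARE_OP bool(<) → 1 vs 4 = True
POP_JUMP_IF_FALSE → pop True; no jump
LOAD_FAST u → push 10
LOAD_CONST → push 5
BINARY_OP + → 10 + 5 = 15
STORE_FAST u → u=15
LOAD_FAST_LOAD_FAST u,i → push 15,1
BINARY_OP - → 15 - 1 = 14
STORE_FAST u → u=14
LOAD_FAST i → push 1
LOAD_CONST → push 1
BINARY_OP + → 1 + 1 = 2
STORE_FAST i → i=2
LOAD_FAST i → push 2
LOAD_CONST → push 4
COMPARE_OP bool(<) → 2 vs 4 = True
POP_JUMP_IF_FALSE → pop True; no jump
LOAD_FAST u → push 14
LOAD_CONST → push 5
BINARY_OP + → 14 + 5 = 19
STORE_FAST u → u=19
LOAD_FAST_LOAD_FAST u,i → push 19,2
BINARY_OP - → 19 - 2 = 17
STORE_FAST u → u=17
LOAD_FAST i → push 2
LOAD_CONST → push 1
BINARY_OP + → 2 + 1 = 3
STORE_FAST i → i=3
LOAD_FAST i → push 3
LOAD_CONST → push 4
COMPARE_OP bool(<) → 3 vs 4 = True
POP_JUMP_IF_FALSE → pop True; no jump
LOAD_FAST u → push 17
LOAD_CONST → push 5
BINARY_OP + → 17 + 5 = 22
STORE_FAST u → u=22
LOAD_FAST_LOAD_FAST u,i → push 22,3
BINARY_OP - → 22 - 3 = 19
STORE_FAST u → u=19
LOAD_FAST i → push 3
LOAD_CONST → push 1
BINARY_OP + → 3 + 1 = 4
STORE_FAST i → i=4
LOAD_FAST i → push 4
LOAD_CONST → push 4
COMPARE_OP bool(<) → 4 vs 4 = False
POP_JUMP_IF_FALSE → pop False; jump
LOAD_FAST u → push 19
RETURN_VALUE → return 19.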